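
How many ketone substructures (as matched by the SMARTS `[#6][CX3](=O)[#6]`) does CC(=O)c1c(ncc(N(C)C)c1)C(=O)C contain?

[#6][CX3](=O)[#6] is the SMARTS for a ketone: a carbonyl carbon (no H) flanked by two carbons.
The molecule carries 2 separate instances of an acetyl/ketone group (-C(=O)CH3) meeting every constraint; each maps to a distinct set of atoms, giving 2 matches.

2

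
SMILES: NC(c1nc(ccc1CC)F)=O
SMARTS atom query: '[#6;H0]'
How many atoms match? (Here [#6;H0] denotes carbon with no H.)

The query [#6;H0] means: any carbon with no attached hydrogen.
Check the 12 heavy atoms by environment: 1× n (aromatic, H0) → no; 3× c (aromatic, H0) → match; 2× c (aromatic, H1) → no; 1× F (H0) → no; 1× C (H0) → match; 1× O (H0) → no; 1× N (H2) → no; 1× C (H2) → no; 1× C (H3) → no.
Summing the matching environments: 3 + 1 = 4 matching atoms.

4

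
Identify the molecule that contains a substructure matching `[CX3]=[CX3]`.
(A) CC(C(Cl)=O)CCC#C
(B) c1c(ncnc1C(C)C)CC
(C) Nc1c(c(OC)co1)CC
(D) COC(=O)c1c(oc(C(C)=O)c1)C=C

D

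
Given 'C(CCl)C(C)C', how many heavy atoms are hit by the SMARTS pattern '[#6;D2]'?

The query [#6;D2] means: any carbon bonded to exactly two heavy atoms.
Check the 6 heavy atoms by environment: 2× C (D2) → match; 1× Cl (D1) → no; 1× C (D3) → no; 2× C (D1) → no.
That gives 2 matching atoms.

2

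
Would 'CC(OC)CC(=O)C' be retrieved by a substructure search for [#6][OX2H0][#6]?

Yes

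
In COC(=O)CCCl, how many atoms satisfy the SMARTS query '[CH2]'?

The query [CH2] means: aliphatic carbon with exactly two hydrogens.
Check the 7 heavy atoms by environment: 2× C (H2) → match; 1× C (H0) → no; 2× O (H0) → no; 1× C (H3) → no; 1× Cl (H0) → no.
That gives 2 matching atoms.

2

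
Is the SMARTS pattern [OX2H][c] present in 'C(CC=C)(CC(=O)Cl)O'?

The pattern [OX2H][c] describes a hydroxyl oxygen attached to an aromatic carbon — a phenol.
The closest candidate here is a hydroxyl group (-OH), but the -OH is on an aliphatic carbon, not an aromatic c. No other fragment satisfies the full query, so there is no match.

No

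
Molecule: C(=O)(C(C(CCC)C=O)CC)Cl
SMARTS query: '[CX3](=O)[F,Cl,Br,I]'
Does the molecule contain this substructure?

Yes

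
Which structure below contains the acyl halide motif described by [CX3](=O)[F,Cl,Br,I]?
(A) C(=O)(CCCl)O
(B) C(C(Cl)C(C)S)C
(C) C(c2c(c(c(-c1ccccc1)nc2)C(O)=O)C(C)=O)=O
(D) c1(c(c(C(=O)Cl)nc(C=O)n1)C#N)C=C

D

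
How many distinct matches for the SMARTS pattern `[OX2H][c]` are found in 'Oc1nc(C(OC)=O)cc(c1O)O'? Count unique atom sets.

3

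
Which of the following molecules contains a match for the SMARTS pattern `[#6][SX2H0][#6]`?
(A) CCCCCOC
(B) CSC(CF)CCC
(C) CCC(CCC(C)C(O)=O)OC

B

[#6][SX2H0][#6] describes an aliphatic sulfur bridging two carbons with no H on the sulfur (a thioether).
(A) has a methoxy ether (-OCH3) but the bridging atom is O, not S.
(B) contains a methylthio ether (-SCH3), which satisfies every atom and bond constraint.
(C) has a methoxy ether (-OCH3) but the bridging atom is O, not S.
So the answer is (B).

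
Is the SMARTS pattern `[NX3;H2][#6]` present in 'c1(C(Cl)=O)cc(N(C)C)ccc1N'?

The pattern [NX3;H2][#6] describes a trivalent nitrogen with two H attached to carbon — a primary amine.
The molecule carries a primary amino group (-NH2), whose atoms satisfy every constraint of the query, so the pattern matches.

Yes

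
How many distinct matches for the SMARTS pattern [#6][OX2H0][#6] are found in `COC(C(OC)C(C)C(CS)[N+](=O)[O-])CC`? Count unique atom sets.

2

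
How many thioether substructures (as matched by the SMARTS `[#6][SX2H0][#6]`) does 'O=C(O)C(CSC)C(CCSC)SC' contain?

[#6][SX2H0][#6] is the SMARTS for a thioether: an aliphatic sulfur bridging two carbons with no H on the sulfur.
The molecule carries 3 separate instances of a methylthio ether (-SCH3) meeting every constraint; each maps to a distinct set of atoms, giving 3 matches.

3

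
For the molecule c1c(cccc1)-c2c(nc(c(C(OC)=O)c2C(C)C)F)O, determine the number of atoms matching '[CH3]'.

3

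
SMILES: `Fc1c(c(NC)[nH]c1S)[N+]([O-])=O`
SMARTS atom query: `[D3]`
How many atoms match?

5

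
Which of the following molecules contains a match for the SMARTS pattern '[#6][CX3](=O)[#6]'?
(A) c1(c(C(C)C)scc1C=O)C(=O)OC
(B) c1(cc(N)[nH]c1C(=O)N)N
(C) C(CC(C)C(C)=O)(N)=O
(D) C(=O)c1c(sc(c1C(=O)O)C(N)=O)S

[#6][CX3](=O)[#6] describes a carbonyl carbon (no H) flanked by two carbons (a ketone).
(A) has a methyl-ester group (-C(=O)OCH3) but one neighbour of the carbonyl carbon is O, not C.
(B) has a primary amide (-C(=O)NH2) but one neighbour of the carbonyl carbon is N, not C.
(C) contains an acetyl/ketone group (-C(=O)CH3), which satisfies every atom and bond constraint.
(D) has a carboxylic acid group (-C(=O)OH) but one neighbour of the carbonyl carbon is O, not C.
So the answer is (C).

C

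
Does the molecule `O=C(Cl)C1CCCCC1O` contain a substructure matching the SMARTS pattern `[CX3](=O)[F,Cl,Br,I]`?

Yes

The pattern [CX3](=O)[F,Cl,Br,I] describes a carbonyl carbon bonded to a halogen — an acyl halide.
The molecule carries an acyl chloride (-C(=O)Cl), whose atoms satisfy every constraint of the query, so the pattern matches.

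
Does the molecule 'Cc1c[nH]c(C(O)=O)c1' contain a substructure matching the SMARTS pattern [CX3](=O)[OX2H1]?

The pattern [CX3](=O)[OX2H1] describes an sp2 carbon double-bonded to O and single-bonded to an -OH oxygen — a carboxylic acid.
The molecule carries a carboxylic acid group (-C(=O)OH), whose atoms satisfy every constraint of the query, so the pattern matches.

Yes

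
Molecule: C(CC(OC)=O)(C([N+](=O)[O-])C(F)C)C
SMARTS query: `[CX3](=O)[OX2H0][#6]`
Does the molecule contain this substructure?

Yes

The pattern [CX3](=O)[OX2H0][#6] describes a carbonyl carbon bonded to an oxygen that is itself bonded to carbon (no H on that O) — an ester.
The molecule carries a methyl-ester group (-C(=O)OCH3), whose atoms satisfy every constraint of the query, so the pattern matches.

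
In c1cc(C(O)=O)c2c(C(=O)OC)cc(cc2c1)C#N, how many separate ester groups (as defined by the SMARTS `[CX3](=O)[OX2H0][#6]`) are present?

[CX3](=O)[OX2H0][#6] is the SMARTS for an ester: a carbonyl carbon bonded to an oxygen that is itself bonded to carbon (no H on that O).
Exactly one fragment in the molecule meets all constraints, giving 1 match.

1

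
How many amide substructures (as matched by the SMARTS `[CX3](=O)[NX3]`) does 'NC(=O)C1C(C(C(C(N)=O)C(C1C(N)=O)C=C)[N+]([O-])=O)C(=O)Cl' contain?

3

[CX3](=O)[NX3] is the SMARTS for an amide: a carbonyl carbon bonded to a trivalent nitrogen.
The molecule carries 3 separate instances of a primary amide (-C(=O)NH2) meeting every constraint; each maps to a distinct set of atoms, giving 3 matches.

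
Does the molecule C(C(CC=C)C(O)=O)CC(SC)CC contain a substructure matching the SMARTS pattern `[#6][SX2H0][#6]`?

The pattern [#6][SX2H0][#6] describes an aliphatic sulfur bridging two carbons with no H on the sulfur — a thioether.
The molecule carries a methylthio ether (-SCH3), whose atoms satisfy every constraint of the query, so the pattern matches.

Yes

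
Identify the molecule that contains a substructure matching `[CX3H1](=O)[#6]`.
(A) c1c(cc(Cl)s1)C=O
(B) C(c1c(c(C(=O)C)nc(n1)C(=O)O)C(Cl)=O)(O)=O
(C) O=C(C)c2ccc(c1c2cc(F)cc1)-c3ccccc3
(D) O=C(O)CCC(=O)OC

[CX3H1](=O)[#6] describes an sp2 carbon with one H, double-bonded to O and single-bonded to carbon (an aldehyde).
(A) contains an aldehyde (-CHO), which satisfies every atom and bond constraint.
(B) has an acetyl/ketone group (-C(=O)CH3) but the carbonyl carbon has H0 (two carbon neighbours), not H1.
(C) has an acetyl/ketone group (-C(=O)CH3) but the carbonyl carbon has H0 (two carbon neighbours), not H1.
(D) has a carboxylic acid group (-C(=O)OH) but the carbonyl carbon has H0 and is bonded to O, not H1.
So the answer is (A).

A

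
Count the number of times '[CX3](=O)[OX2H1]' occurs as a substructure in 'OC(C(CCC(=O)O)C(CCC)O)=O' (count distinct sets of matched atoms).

[CX3](=O)[OX2H1] is the SMARTS for a carboxylic acid: an sp2 carbon double-bonded to O and single-bonded to an -OH oxygen.
The molecule carries 2 separate instances of a carboxylic acid group (-C(=O)OH) meeting every constraint; each maps to a distinct set of atoms, giving 2 matches.

2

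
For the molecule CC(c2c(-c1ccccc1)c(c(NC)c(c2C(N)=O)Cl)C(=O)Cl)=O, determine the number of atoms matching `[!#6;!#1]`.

7

The query [!#6;!#1] means: not carbon and not hydrogen — any heteroatom.
Check the 24 heavy atoms by environment: 12× c (aromatic) → no; 5× C → no; 3× O → match; 2× Cl → match; 2× N → match.
Summing the matching environments: 3 + 2 + 2 = 7 matching atoms.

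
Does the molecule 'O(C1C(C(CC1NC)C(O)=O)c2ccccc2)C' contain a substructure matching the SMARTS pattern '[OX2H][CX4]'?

The pattern [OX2H][CX4] describes a hydroxyl oxygen bound to an sp3 (X4) carbon — an aliphatic alcohol.
The closest candidate here is a carboxylic acid group (-C(=O)OH), but the -OH is on a CX3 carbonyl carbon, not a CX4 carbon. No other fragment satisfies the full query, so there is no match.

No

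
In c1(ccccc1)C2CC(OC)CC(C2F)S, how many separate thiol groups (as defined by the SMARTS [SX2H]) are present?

1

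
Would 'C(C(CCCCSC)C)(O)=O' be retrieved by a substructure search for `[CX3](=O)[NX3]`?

No

The pattern [CX3](=O)[NX3] describes a carbonyl carbon bonded to a trivalent nitrogen — an amide.
The closest candidate here is a carboxylic acid group (-C(=O)OH), but the carbonyl is bonded to O, not to an NX3 nitrogen. No other fragment satisfies the full query, so there is no match.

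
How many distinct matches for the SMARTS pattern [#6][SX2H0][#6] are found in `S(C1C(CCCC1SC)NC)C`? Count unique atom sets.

2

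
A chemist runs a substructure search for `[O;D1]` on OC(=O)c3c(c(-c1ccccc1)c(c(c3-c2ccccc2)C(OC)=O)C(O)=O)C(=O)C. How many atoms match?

6

The query [O;D1] means: aliphatic oxygen bonded to exactly one heavy atom.
Check the 31 heavy atoms by environment: 8× c (aromatic, D3) → no; 10× c (aromatic, D2) → no; 4× C (D3) → no; 6× O (D1) → match; 2× C (D1) → no; 1× O (D2) → no.
That gives 6 matching atoms.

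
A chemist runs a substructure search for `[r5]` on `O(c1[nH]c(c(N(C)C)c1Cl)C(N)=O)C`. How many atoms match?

The query [r5] means: r5 matches atoms in a five-membered ring.
Check the 14 heavy atoms by environment: 1× n (aromatic, in 5-ring) → match; 4× c (aromatic, in 5-ring) → match; 4× C (acyclic) → no; 2× O (acyclic) → no; 2× N (acyclic) → no; 1× Cl (acyclic) → no.
Summing the matching environments: 1 + 4 = 5 matching atoms.

5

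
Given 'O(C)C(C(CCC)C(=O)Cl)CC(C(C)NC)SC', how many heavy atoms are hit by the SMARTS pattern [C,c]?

The query [C,c] means: comma = OR; matches aliphatic or aromatic carbon — same as #6.
Check the 18 heavy atoms by environment: 13× C → match; 1× S → no; 2× O → no; 1× N → no; 1× Cl → no.
That gives 13 matching atoms.

13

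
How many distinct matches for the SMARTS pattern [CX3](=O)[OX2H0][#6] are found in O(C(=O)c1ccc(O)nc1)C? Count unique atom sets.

1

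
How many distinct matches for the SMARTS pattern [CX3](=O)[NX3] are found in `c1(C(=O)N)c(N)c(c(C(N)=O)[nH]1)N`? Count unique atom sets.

2

[CX3](=O)[NX3] is the SMARTS for an amide: a carbonyl carbon bonded to a trivalent nitrogen.
The molecule carries 2 separate instances of a primary amide (-C(=O)NH2) meeting every constraint; each maps to a distinct set of atoms, giving 2 matches.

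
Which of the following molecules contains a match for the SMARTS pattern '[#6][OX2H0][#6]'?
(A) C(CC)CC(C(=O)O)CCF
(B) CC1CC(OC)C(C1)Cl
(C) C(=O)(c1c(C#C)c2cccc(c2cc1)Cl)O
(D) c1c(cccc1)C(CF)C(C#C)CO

B

[#6][OX2H0][#6] describes an aliphatic oxygen bridging two carbons with no H on the oxygen (an ether).
(A) has a carboxylic acid group (-C(=O)OH) but the -OH oxygen has H1; the =O is OX1, not OX2.
(B) contains a methoxy ether (-OCH3), which satisfies every atom and bond constraint.
(C) has a carboxylic acid group (-C(=O)OH) but the -OH oxygen has H1; the =O is OX1, not OX2.
(D) has a hydroxyl group (-OH) but the oxygen has H1, not H0 bridging two carbons.
So the answer is (B).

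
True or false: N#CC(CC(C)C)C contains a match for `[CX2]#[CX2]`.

False

The pattern [CX2]#[CX2] describes a carbon-carbon triple bond — an alkyne.
The closest candidate here is a nitrile (-C#N), but the triple bond is C#N, not C#C. No other fragment satisfies the full query, so there is no match.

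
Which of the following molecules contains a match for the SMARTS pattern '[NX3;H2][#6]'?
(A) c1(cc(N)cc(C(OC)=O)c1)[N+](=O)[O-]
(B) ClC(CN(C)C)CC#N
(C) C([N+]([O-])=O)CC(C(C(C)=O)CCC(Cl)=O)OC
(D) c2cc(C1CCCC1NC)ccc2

[NX3;H2][#6] describes a trivalent nitrogen with two H attached to carbon (a primary amine).
(A) contains a primary amino group (-NH2), which satisfies every atom and bond constraint.
(B) has a dimethylamino group (-N(CH3)2) but the nitrogen has H0, not H2.
(C) has a nitro group (-[N+](=O)[O-]) but the nitrogen is [N+] with no H, not NX3H2.
(D) has an N-methylamino group (-NHCH3) but the nitrogen bears two carbons and only one H (H1), not H2.
So the answer is (A).

A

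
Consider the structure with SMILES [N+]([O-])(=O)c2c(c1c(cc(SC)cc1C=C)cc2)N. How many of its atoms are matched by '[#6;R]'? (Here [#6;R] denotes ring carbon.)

10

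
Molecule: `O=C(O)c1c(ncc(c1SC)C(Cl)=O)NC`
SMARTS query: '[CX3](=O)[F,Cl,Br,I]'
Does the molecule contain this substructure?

Yes

The pattern [CX3](=O)[F,Cl,Br,I] describes a carbonyl carbon bonded to a halogen — an acyl halide.
The molecule carries an acyl chloride (-C(=O)Cl), whose atoms satisfy every constraint of the query, so the pattern matches.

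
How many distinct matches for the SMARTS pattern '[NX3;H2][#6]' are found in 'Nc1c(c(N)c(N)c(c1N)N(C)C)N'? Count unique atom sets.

5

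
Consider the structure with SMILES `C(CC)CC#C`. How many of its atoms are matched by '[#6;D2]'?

4

Check the 6 heavy atoms by environment: 4× C (D2) → match; 2× C (D1) → no.
That gives 4 matching atoms.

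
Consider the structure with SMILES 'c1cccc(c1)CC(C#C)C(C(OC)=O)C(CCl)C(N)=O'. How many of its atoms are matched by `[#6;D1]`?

The query [#6;D1] means: carbon bonded to exactly one heavy atom.
Check the 21 heavy atoms by environment: 3× C (D2) → no; 5× C (D3) → no; 2× O (D1) → no; 1× N (D1) → no; 1× O (D2) → no; 2× C (D1) → match; 1× c (aromatic, D3) → no; 5× c (aromatic, D2) → no; 1× Cl (D1) → no.
That gives 2 matching atoms.

2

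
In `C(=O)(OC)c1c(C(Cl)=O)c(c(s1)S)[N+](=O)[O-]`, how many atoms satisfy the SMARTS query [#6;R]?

4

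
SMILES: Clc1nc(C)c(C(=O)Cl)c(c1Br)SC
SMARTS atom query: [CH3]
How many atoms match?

2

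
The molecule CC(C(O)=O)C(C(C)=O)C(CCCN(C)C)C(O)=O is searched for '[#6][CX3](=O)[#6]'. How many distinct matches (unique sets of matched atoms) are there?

1

[#6][CX3](=O)[#6] is the SMARTS for a ketone: a carbonyl carbon (no H) flanked by two carbons.
Exactly one fragment in the molecule meets all constraints, giving 1 match.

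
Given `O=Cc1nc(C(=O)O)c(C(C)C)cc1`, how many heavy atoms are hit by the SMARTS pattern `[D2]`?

4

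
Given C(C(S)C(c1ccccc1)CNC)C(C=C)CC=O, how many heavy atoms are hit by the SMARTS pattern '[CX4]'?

7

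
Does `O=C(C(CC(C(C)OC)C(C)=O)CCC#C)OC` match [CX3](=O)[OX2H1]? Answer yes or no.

No

The pattern [CX3](=O)[OX2H1] describes an sp2 carbon double-bonded to O and single-bonded to an -OH oxygen — a carboxylic acid.
The closest candidate here is a methyl-ester group (-C(=O)OCH3), but the singly-bonded O has no H (OX2H0, not OX2H1). No other fragment satisfies the full query, so there is no match.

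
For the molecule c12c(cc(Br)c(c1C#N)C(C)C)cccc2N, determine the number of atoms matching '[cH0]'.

Check the 17 heavy atoms by environment: 6× c (aromatic, H0) → match; 4× c (aromatic, H1) → no; 1× N (H2) → no; 1× Br (H0) → no; 1× C (H1) → no; 2× C (H3) → no; 1× C (H0) → no; 1× N (H0) → no.
That gives 6 matching atoms.

6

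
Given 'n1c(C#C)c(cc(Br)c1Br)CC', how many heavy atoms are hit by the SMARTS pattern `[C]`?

Check the 12 heavy atoms by environment: 1× n (aromatic) → no; 5× c (aromatic) → no; 2× Br → no; 4× C → match.
That gives 4 matching atoms.

4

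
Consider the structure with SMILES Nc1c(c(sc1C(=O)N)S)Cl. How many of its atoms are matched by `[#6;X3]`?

The query [#6;X3] means: any carbon (aromatic or not) with three total connections.
Check the 11 heavy atoms by environment: 1× s (aromatic, X2) → no; 4× c (aromatic, X3) → match; 2× N (X3) → no; 1× C (X3) → match; 1× O (X1) → no; 1× Cl (X1) → no; 1× S (X2) → no.
Summing the matching environments: 4 + 1 = 5 matching atoms.

5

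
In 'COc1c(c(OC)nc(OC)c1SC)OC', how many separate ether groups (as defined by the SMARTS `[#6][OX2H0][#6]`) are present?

4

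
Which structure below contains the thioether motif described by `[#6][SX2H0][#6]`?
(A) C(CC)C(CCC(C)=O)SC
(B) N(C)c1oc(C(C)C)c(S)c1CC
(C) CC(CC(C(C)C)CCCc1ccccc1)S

A

[#6][SX2H0][#6] describes an aliphatic sulfur bridging two carbons with no H on the sulfur (a thioether).
(A) contains a methylthio ether (-SCH3), which satisfies every atom and bond constraint.
(B) has a thiol (-SH) but the sulfur has H1, not H0 bridging two carbons.
(C) has a thiol (-SH) but the sulfur has H1, not H0 bridging two carbons.
So the answer is (A).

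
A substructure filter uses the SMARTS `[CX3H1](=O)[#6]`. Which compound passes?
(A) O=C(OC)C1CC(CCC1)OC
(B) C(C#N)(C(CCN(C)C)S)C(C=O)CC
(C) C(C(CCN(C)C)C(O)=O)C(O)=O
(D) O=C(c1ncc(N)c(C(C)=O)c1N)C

B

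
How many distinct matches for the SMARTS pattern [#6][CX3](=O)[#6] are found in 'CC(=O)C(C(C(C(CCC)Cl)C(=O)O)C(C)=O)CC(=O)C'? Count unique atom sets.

3

[#6][CX3](=O)[#6] is the SMARTS for a ketone: a carbonyl carbon (no H) flanked by two carbons.
The molecule carries 3 separate instances of an acetyl/ketone group (-C(=O)CH3) meeting every constraint; each maps to a distinct set of atoms, giving 3 matches.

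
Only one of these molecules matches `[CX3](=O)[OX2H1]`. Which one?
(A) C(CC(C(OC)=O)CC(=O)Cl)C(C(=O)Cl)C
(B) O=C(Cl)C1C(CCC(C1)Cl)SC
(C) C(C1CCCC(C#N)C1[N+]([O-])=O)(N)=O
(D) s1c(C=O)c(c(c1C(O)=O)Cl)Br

[CX3](=O)[OX2H1] describes an sp2 carbon double-bonded to O and single-bonded to an -OH oxygen (a carboxylic acid).
(A) has a methyl-ester group (-C(=O)OCH3) but the singly-bonded O has no H (OX2H0, not OX2H1).
(B) has an acyl chloride (-C(=O)Cl) but the carbonyl is bonded to Cl, not to an -OH oxygen.
(C) has a primary amide (-C(=O)NH2) but the carbonyl is bonded to N, not to an -OH oxygen.
(D) contains a carboxylic acid group (-C(=O)OH), which satisfies every atom and bond constraint.
So the answer is (D).

D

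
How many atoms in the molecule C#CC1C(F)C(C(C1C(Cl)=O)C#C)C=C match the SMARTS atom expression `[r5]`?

5

Check the 15 heavy atoms by environment: 5× C (in 5-ring) → match; 1× F (acyclic) → no; 7× C (acyclic) → no; 1× O (acyclic) → no; 1× Cl (acyclic) → no.
That gives 5 matching atoms.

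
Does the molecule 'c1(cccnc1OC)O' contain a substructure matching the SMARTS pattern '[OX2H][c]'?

Yes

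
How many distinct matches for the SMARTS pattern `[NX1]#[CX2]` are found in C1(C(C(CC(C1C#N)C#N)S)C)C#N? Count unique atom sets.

3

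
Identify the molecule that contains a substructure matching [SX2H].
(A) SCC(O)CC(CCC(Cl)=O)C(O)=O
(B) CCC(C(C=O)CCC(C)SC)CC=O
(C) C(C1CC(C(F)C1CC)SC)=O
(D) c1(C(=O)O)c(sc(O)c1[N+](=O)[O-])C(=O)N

A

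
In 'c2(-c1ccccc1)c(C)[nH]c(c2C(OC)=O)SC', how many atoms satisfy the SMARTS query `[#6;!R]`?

Check the 18 heavy atoms by environment: 1× n (aromatic, in 5-ring) → no; 4× c (aromatic, in 5-ring) → no; 4× C (acyclic) → match; 2× O (acyclic) → no; 6× c (aromatic, in 6-ring) → no; 1× S (acyclic) → no.
That gives 4 matching atoms.

4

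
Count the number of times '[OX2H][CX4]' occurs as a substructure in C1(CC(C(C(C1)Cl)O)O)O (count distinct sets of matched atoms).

[OX2H][CX4] is the SMARTS for an aliphatic alcohol: a hydroxyl oxygen bound to an sp3 (X4) carbon.
The molecule carries 3 separate instances of a hydroxyl group (-OH) meeting every constraint; each maps to a distinct set of atoms, giving 3 matches.

3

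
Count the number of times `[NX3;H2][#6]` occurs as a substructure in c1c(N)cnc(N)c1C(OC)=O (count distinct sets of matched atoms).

2

[NX3;H2][#6] is the SMARTS for a primary amine: a trivalent nitrogen with two H attached to carbon.
The molecule carries 2 separate instances of a primary amino group (-NH2) meeting every constraint; each maps to a distinct set of atoms, giving 2 matches.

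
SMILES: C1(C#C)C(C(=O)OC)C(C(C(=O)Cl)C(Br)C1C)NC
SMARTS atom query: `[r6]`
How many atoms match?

The query [r6] means: r6 matches atoms in a six-membered ring.
Check the 19 heavy atoms by environment: 6× C (in 6-ring) → match; 7× C (acyclic) → no; 1× N (acyclic) → no; 3× O (acyclic) → no; 1× Cl (acyclic) → no; 1× Br (acyclic) → no.
That gives 6 matching atoms.

6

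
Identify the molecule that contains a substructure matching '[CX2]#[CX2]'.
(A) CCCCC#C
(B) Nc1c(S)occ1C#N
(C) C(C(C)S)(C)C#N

A

[CX2]#[CX2] describes a carbon-carbon triple bond (an alkyne).
(A) contains an ethynyl group (-C#CH), which satisfies every atom and bond constraint.
(B) has a nitrile (-C#N) but the triple bond is C#N, not C#C.
(C) has a nitrile (-C#N) but the triple bond is C#N, not C#C.
So the answer is (A).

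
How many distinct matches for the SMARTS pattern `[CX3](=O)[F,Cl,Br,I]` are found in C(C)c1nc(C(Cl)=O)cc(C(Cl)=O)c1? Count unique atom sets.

[CX3](=O)[F,Cl,Br,I] is the SMARTS for an acyl halide: a carbonyl carbon bonded to a halogen.
The molecule carries 2 separate instances of an acyl chloride (-C(=O)Cl) meeting every constraint; each maps to a distinct set of atoms, giving 2 matches.

2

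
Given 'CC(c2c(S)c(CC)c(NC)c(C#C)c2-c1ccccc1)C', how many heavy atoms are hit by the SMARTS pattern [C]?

The query [C] means: uppercase C matches aliphatic (non-aromatic) carbon only.
Check the 22 heavy atoms by environment: 12× c (aromatic) → no; 8× C → match; 1× N → no; 1× S → no.
That gives 8 matching atoms.

8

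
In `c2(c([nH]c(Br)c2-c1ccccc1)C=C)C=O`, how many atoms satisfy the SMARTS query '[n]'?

1

The query [n] means: lowercase n matches aromatic nitrogen only.
Check the 16 heavy atoms by environment: 1× n (aromatic) → match; 10× c (aromatic) → no; 1× Br → no; 3× C → no; 1× O → no.
That gives 1 matching atom.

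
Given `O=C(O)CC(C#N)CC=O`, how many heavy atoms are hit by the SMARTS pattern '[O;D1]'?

The query [O;D1] means: aliphatic oxygen bonded to exactly one heavy atom.
Check the 10 heavy atoms by environment: 4× C (D2) → no; 2× C (D3) → no; 3× O (D1) → match; 1× N (D1) → no.
That gives 3 matching atoms.

3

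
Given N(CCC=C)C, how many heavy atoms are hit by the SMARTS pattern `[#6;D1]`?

2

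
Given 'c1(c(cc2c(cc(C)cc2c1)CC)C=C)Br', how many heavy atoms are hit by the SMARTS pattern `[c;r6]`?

10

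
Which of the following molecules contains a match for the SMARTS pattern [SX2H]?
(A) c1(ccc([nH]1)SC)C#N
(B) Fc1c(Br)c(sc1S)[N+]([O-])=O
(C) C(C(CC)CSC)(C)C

B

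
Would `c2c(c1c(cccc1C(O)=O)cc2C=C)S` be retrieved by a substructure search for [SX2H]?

The pattern [SX2H] describes an aliphatic sulfur with two connections, one being H — a thiol.
The molecule carries a thiol (-SH), whose atoms satisfy every constraint of the query, so the pattern matches.

Yes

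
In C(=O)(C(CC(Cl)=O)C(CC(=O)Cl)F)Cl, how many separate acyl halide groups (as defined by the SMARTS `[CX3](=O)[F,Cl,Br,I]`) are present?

3

[CX3](=O)[F,Cl,Br,I] is the SMARTS for an acyl halide: a carbonyl carbon bonded to a halogen.
The molecule carries 3 separate instances of an acyl chloride (-C(=O)Cl) meeting every constraint; each maps to a distinct set of atoms, giving 3 matches.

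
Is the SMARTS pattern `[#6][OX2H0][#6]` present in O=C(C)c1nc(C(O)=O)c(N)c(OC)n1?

Yes

The pattern [#6][OX2H0][#6] describes an aliphatic oxygen bridging two carbons with no H on the oxygen — an ether.
The molecule carries a methoxy ether (-OCH3), whose atoms satisfy every constraint of the query, so the pattern matches.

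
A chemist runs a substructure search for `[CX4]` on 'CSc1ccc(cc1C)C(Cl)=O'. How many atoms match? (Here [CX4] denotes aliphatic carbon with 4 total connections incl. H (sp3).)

2

Check the 12 heavy atoms by environment: 6× c (aromatic, X3) → no; 2× C (X4) → match; 1× S (X2) → no; 1× C (X3) → no; 1× O (X1) → no; 1× Cl (X1) → no.
That gives 2 matching atoms.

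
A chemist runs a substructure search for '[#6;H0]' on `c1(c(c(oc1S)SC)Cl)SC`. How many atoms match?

4

Check the 11 heavy atoms by environment: 1× o (aromatic, H0) → no; 4× c (aromatic, H0) → match; 2× S (H0) → no; 2× C (H3) → no; 1× S (H1) → no; 1× Cl (H0) → no.
That gives 4 matching atoms.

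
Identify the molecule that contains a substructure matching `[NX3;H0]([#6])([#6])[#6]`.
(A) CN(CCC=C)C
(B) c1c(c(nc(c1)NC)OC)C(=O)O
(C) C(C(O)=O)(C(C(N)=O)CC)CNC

[NX3;H0]([#6])([#6])[#6] describes a trivalent nitrogen with no H, bonded to three carbons (a tertiary amine).
(A) contains a dimethylamino group (-N(CH3)2), which satisfies every atom and bond constraint.
(B) has an N-methylamino group (-NHCH3) but the nitrogen still has one H (H1), not H0.
(C) has an N-methylamino group (-NHCH3) but the nitrogen still has one H (H1), not H0.
So the answer is (A).

A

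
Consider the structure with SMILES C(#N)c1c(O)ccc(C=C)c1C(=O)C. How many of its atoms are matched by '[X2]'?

2

Check the 14 heavy atoms by environment: 6× c (aromatic, X3) → no; 1× O (X2) → match; 1× C (X2) → match; 1× N (X1) → no; 3× C (X3) → no; 1× O (X1) → no; 1× C (X4) → no.
Summing the matching environments: 1 + 1 = 2 matching atoms.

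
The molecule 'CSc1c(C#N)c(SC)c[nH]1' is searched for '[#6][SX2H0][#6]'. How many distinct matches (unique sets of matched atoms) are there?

[#6][SX2H0][#6] is the SMARTS for a thioether: an aliphatic sulfur bridging two carbons with no H on the sulfur.
The molecule carries 2 separate instances of a methylthio ether (-SCH3) meeting every constraint; each maps to a distinct set of atoms, giving 2 matches.

2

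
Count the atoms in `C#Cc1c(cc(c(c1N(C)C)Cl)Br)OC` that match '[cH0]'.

5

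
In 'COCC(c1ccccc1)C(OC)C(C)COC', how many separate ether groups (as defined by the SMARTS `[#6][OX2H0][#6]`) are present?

[#6][OX2H0][#6] is the SMARTS for an ether: an aliphatic oxygen bridging two carbons with no H on the oxygen.
The molecule carries 3 separate instances of a methoxy ether (-OCH3) meeting every constraint; each maps to a distinct set of atoms, giving 3 matches.

3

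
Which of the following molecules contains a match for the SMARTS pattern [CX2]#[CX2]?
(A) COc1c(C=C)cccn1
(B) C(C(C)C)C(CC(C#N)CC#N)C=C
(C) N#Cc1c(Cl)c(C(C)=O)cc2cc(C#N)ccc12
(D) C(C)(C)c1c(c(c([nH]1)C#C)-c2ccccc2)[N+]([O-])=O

[CX2]#[CX2] describes a carbon-carbon triple bond (an alkyne).
(A) has a vinyl group (-CH=CH2) but the C=C is a double bond; both carbons are CX3, not CX2.
(B) has a nitrile (-C#N) but the triple bond is C#N, not C#C.
(C) has a nitrile (-C#N) but the triple bond is C#N, not C#C.
(D) contains an ethynyl group (-C#CH), which satisfies every atom and bond constraint.
So the answer is (D).

D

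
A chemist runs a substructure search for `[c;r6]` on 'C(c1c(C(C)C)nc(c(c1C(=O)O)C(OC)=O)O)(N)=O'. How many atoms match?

5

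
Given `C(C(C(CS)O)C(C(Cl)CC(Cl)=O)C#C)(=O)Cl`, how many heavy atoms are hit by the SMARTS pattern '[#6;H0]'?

3

The query [#6;H0] means: any carbon with no attached hydrogen.
Check the 17 heavy atoms by environment: 2× C (H2) → no; 5× C (H1) → no; 3× C (H0) → match; 2× O (H0) → no; 3× Cl (H0) → no; 1× S (H1) → no; 1× O (H1) → no.
That gives 3 matching atoms.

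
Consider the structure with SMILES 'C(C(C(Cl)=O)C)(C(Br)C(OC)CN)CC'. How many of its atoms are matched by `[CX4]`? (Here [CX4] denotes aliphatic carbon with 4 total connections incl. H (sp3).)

The query [CX4] means: C with X4: aliphatic carbon with exactly 4 total connections (bonds + H).
Check the 15 heavy atoms by environment: 9× C (X4) → match; 1× N (X3) → no; 1× Br (X1) → no; 1× O (X2) → no; 1× C (X3) → no; 1× O (X1) → no; 1× Cl (X1) → no.
That gives 9 matching atoms.

9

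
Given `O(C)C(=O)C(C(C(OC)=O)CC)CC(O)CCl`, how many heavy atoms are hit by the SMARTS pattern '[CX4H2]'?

Check the 17 heavy atoms by environment: 3× C (H3, X4) → no; 3× C (H2, X4) → match; 3× C (H1, X4) → no; 1× Cl (H0, X1) → no; 2× C (H0, X3) → no; 2× O (H0, X1) → no; 2× O (H0, X2) → no; 1× O (H1, X2) → no.
That gives 3 matching atoms.

3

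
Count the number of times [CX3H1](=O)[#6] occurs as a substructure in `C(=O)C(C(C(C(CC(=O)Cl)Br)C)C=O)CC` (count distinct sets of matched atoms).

[CX3H1](=O)[#6] is the SMARTS for an aldehyde: an sp2 carbon with one H, double-bonded to O and single-bonded to carbon.
The molecule carries 2 separate instances of an aldehyde (-CHO) meeting every constraint; each maps to a distinct set of atoms, giving 2 matches.

2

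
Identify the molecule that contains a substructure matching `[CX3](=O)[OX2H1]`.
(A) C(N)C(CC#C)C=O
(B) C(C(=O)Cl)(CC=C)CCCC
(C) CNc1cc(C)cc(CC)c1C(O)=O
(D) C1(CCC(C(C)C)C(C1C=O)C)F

C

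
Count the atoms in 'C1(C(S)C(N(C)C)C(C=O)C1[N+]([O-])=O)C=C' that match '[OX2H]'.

Check the 16 heavy atoms by environment: 5× C (H1, X4) → no; 2× C (H1, X3) → no; 2× O (H0, X1) → no; 1× N (H0, X3) → no; 2× C (H3, X4) → no; 1× C (H2, X3) → no; 1× N (charge +1, H0, X3) → no; 1× O (charge -1, H0, X1) → no; 1× S (H1, X2) → no.
No environment satisfies the query, so 0 matching atoms.

0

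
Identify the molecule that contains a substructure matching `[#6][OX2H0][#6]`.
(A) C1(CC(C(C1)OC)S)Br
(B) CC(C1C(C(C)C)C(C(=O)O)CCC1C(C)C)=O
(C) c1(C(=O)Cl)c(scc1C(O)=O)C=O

A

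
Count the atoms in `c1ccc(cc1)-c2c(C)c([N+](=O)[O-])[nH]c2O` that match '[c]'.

10

The query [c] means: lowercase c matches aromatic carbon only.
Check the 16 heavy atoms by environment: 1× n (aromatic) → no; 10× c (aromatic) → match; 2× O → no; 1× C → no; 1× N (charge +1) → no; 1× O (charge -1) → no.
That gives 10 matching atoms.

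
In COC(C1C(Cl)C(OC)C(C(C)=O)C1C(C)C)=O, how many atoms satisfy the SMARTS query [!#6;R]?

The query [!#6;R] means: non-carbon atom that is part of a ring.
Check the 18 heavy atoms by environment: 5× C (in 5-ring) → no; 1× Cl (acyclic) → no; 4× O (acyclic) → no; 8× C (acyclic) → no.
No environment satisfies the query, so 0 matching atoms.

0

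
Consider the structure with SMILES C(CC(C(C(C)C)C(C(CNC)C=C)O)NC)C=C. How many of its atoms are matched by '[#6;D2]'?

5

The query [#6;D2] means: any carbon bonded to exactly two heavy atoms.
Check the 19 heavy atoms by environment: 5× C (D2) → match; 5× C (D3) → no; 2× N (D2) → no; 6× C (D1) → no; 1× O (D1) → no.
That gives 5 matching atoms.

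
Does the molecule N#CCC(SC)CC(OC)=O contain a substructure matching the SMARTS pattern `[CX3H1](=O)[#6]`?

No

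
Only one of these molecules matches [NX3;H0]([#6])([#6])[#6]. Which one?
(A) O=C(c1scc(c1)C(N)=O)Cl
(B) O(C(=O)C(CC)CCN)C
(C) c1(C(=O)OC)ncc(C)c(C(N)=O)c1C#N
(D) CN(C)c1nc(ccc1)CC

D

[NX3;H0]([#6])([#6])[#6] describes a trivalent nitrogen with no H, bonded to three carbons (a tertiary amine).
(A) has a primary amide (-C(=O)NH2) but the amide nitrogen has H2 and only one carbon neighbour.
(B) has a primary amino group (-NH2) but the nitrogen has H2, not H0 with three carbons.
(C) has a primary amide (-C(=O)NH2) but the amide nitrogen has H2 and only one carbon neighbour.
(D) contains a dimethylamino group (-N(CH3)2), which satisfies every atom and bond constraint.
So the answer is (D).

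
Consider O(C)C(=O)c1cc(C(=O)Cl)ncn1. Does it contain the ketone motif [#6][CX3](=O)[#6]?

No

The pattern [#6][CX3](=O)[#6] describes a carbonyl carbon (no H) flanked by two carbons — a ketone.
The closest candidate here is a methyl-ester group (-C(=O)OCH3), but one neighbour of the carbonyl carbon is O, not C. No other fragment satisfies the full query, so there is no match.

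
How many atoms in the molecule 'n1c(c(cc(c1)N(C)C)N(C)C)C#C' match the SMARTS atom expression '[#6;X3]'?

The query [#6;X3] means: any carbon (aromatic or not) with three total connections.
Check the 14 heavy atoms by environment: 1× n (aromatic, X2) → no; 5× c (aromatic, X3) → match; 2× N (X3) → no; 4× C (X4) → no; 2× C (X2) → no.
That gives 5 matching atoms.

5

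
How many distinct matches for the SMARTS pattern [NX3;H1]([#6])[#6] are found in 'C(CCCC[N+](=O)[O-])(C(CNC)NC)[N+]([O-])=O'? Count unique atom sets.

2

[NX3;H1]([#6])[#6] is the SMARTS for a secondary amine: a trivalent nitrogen with one H, bonded to two carbons.
The molecule carries 2 separate instances of an N-methylamino group (-NHCH3) meeting every constraint; each maps to a distinct set of atoms, giving 2 matches.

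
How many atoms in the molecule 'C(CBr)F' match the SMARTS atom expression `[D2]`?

2

The query [D2] means: atom with exactly two heavy-atom neighbours.
Check the 4 heavy atoms by environment: 2× C (D2) → match; 1× F (D1) → no; 1× Br (D1) → no.
That gives 2 matching atoms.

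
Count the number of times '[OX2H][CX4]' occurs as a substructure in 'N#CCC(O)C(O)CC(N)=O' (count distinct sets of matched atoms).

2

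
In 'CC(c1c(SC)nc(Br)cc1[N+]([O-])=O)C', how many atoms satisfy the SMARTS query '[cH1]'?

The query [cH1] means: aromatic carbon bearing exactly one hydrogen.
Check the 15 heavy atoms by environment: 1× n (aromatic, H0) → no; 4× c (aromatic, H0) → no; 1× c (aromatic, H1) → match; 1× N (charge +1, H0) → no; 1× O (charge -1, H0) → no; 1× O (H0) → no; 1× Br (H0) → no; 1× S (H0) → no; 3× C (H3) → no; 1× C (H1) → no.
That gives 1 matching atom.

1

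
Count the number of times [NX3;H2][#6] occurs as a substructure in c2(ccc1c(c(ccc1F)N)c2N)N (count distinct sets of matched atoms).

[NX3;H2][#6] is the SMARTS for a primary amine: a trivalent nitrogen with two H attached to carbon.
The molecule carries 3 separate instances of a primary amino group (-NH2) meeting every constraint; each maps to a distinct set of atoms, giving 3 matches.

3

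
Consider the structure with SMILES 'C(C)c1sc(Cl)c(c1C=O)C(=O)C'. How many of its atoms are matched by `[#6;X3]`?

Check the 13 heavy atoms by environment: 1× s (aromatic, X2) → no; 4× c (aromatic, X3) → match; 1× Cl (X1) → no; 2× C (X3) → match; 2× O (X1) → no; 3× C (X4) → no.
Summing the matching environments: 4 + 2 = 6 matching atoms.

6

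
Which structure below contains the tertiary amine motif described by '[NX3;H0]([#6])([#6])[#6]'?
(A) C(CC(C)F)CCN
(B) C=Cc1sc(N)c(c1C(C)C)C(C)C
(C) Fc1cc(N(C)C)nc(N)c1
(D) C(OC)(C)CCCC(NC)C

C

[NX3;H0]([#6])([#6])[#6] describes a trivalent nitrogen with no H, bonded to three carbons (a tertiary amine).
(A) has a primary amino group (-NH2) but the nitrogen has H2, not H0 with three carbons.
(B) has a primary amino group (-NH2) but the nitrogen has H2, not H0 with three carbons.
(C) contains a dimethylamino group (-N(CH3)2), which satisfies every atom and bond constraint.
(D) has an N-methylamino group (-NHCH3) but the nitrogen still has one H (H1), not H0.
So the answer is (C).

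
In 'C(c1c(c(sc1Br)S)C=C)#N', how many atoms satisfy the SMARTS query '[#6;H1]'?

1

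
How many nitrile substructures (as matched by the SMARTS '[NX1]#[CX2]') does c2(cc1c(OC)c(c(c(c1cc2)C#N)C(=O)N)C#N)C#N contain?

3

[NX1]#[CX2] is the SMARTS for a nitrile: a nitrogen triple-bonded to a two-connected carbon.
The molecule carries 3 separate instances of a nitrile (-C#N) meeting every constraint; each maps to a distinct set of atoms, giving 3 matches.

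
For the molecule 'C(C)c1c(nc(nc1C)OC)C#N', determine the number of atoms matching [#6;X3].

The query [#6;X3] means: any carbon (aromatic or not) with three total connections.
Check the 13 heavy atoms by environment: 2× n (aromatic, X2) → no; 4× c (aromatic, X3) → match; 1× O (X2) → no; 4× C (X4) → no; 1× C (X2) → no; 1× N (X1) → no.
That gives 4 matching atoms.

4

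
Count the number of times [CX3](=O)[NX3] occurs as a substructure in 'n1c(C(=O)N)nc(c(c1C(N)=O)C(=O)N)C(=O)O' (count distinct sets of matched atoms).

[CX3](=O)[NX3] is the SMARTS for an amide: a carbonyl carbon bonded to a trivalent nitrogen.
The molecule carries 3 separate instances of a primary amide (-C(=O)NH2) meeting every constraint; each maps to a distinct set of atoms, giving 3 matches.

3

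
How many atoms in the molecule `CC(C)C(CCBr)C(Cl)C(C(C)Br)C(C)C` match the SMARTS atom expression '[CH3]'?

The query [CH3] means: aliphatic carbon with exactly three hydrogens.
Check the 16 heavy atoms by environment: 5× C (H3) → match; 6× C (H1) → no; 2× C (H2) → no; 2× Br (H0) → no; 1× Cl (H0) → no.
That gives 5 matching atoms.

5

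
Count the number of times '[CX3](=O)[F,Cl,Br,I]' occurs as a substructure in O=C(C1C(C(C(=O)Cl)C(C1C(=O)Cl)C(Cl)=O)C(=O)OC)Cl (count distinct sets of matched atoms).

[CX3](=O)[F,Cl,Br,I] is the SMARTS for an acyl halide: a carbonyl carbon bonded to a halogen.
The molecule carries 4 separate instances of an acyl chloride (-C(=O)Cl) meeting every constraint; each maps to a distinct set of atoms, giving 4 matches.

4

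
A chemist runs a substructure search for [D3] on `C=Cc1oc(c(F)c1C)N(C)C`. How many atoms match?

5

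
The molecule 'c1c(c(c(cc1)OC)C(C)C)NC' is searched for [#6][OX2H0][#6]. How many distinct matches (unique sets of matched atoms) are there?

1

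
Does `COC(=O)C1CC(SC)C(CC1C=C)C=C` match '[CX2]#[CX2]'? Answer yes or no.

The pattern [CX2]#[CX2] describes a carbon-carbon triple bond — an alkyne.
The closest candidate here is a vinyl group (-CH=CH2), but the C=C is a double bond; both carbons are CX3, not CX2. No other fragment satisfies the full query, so there is no match.

No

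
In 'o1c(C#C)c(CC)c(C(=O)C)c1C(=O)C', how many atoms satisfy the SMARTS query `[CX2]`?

2

Check the 15 heavy atoms by environment: 1× o (aromatic, X2) → no; 4× c (aromatic, X3) → no; 2× C (X3) → no; 2× O (X1) → no; 4× C (X4) → no; 2× C (X2) → match.
That gives 2 matching atoms.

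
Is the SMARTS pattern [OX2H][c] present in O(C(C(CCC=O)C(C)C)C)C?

No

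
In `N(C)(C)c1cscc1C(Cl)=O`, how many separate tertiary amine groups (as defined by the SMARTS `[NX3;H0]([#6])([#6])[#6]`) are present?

[NX3;H0]([#6])([#6])[#6] is the SMARTS for a tertiary amine: a trivalent nitrogen with no H, bonded to three carbons.
Exactly one fragment in the molecule meets all constraints, giving 1 match.

1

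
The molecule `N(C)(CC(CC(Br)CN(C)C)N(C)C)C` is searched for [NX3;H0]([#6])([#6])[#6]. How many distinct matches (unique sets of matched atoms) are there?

3

[NX3;H0]([#6])([#6])[#6] is the SMARTS for a tertiary amine: a trivalent nitrogen with no H, bonded to three carbons.
The molecule carries 3 separate instances of a dimethylamino group (-N(CH3)2) meeting every constraint; each maps to a distinct set of atoms, giving 3 matches.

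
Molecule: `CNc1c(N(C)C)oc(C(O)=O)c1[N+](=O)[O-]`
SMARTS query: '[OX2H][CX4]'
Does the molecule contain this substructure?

The pattern [OX2H][CX4] describes a hydroxyl oxygen bound to an sp3 (X4) carbon — an aliphatic alcohol.
The closest candidate here is a carboxylic acid group (-C(=O)OH), but the -OH is on a CX3 carbonyl carbon, not a CX4 carbon. No other fragment satisfies the full query, so there is no match.

No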